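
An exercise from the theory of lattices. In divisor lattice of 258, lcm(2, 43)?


Join=lcm.
gcd(2,43)=1
lcm=86


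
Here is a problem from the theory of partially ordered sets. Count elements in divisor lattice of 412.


Divisors of 412: [1, 2, 4, 103, 206, 412]
Count: 6


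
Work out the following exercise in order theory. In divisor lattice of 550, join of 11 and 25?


In a divisor lattice, join = lcm (least common multiple).
gcd(11,25) = 1
lcm(11,25) = 11*25/gcd = 275/1 = 275


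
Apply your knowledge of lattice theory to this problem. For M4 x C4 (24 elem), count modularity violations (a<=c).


Modular law: if a <= c then a v (b ^ c) = (a v b) ^ c.
Check all triples (a,b,c) with a <= c among 24 elements.
This lattice is modular (diamonds M_m and their chain-products are modular).
Total violating triples: 0


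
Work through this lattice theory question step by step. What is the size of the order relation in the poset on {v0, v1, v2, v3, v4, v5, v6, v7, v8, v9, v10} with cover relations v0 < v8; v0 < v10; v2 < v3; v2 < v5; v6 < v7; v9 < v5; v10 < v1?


The order relation is {(a,b) : a <= b}, reflexive so it includes (a,a).
Examples: (v0,v0), (v0,v1), (v0,v10), (v0,v8), (v1,v1), ...
Total ordered pairs: 19


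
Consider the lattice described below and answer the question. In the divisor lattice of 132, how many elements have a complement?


An element a is complemented if some b has a meet b = bottom, a join b = top.
a is complemented iff gcd(a, n/a)=1, i.e. a is a unitary divisor of 132.
Complemented elements: 1, 3, 4, 11, 12, 33, ... (2 more)
Count: 8


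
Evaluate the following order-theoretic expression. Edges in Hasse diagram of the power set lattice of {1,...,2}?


A cover relation a -< b holds when a < b with no c strictly between.
Cover relations:
  {} -< {1}
  {} -< {2}
  {1} -< {1,2}
  {2} -< {1,2}
Total: 4


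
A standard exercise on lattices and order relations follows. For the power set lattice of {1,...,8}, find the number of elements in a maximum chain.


A chain is a totally ordered subset; we count the number of elements in a maximum chain.
Compute, for each element x, the size of the longest chain ending at x:
  {}: 1
  {1}: 2
  {2}: 2
  {3}: 2
  {4}: 2
  {5}: 2
  ...
A maximum chain: {} < {1} < {1,2} < {1,2,3} < {1,2,3,4} < {1,2,3,4,5} < {1,2,3,4,5,6} < {1,2,3,4,5,6,7} < {1,2,3,4,5,6,7,8}
Number of elements in the longest chain: 9


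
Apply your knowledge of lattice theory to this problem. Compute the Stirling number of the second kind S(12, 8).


S(n,k) = k*S(n-1,k) + S(n-1,k-1).
S(11,8) = 11880, S(11,7) = 63987
S(12,8) = 8*11880 + 63987 = 95040 + 63987
S(12,8) = 159027


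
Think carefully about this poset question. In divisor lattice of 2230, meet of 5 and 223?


In a divisor lattice, meet = gcd (greatest common divisor).
By Euclidean algorithm or factoring: gcd(5,223) = 1


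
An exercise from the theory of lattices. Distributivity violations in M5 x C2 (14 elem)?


Distributive law: a ^ (b v c) = (a ^ b) v (a ^ c).
Check all 14^3 = 2744 ordered triples (a,b,c).
  e.g. a=(a1,0), b=(a2,0), c=(a3,0): lhs=(a1,0) != rhs=(0,0)
  e.g. a=(a1,0), b=(a2,0), c=(a3,1): lhs=(a1,0) != rhs=(0,0)
Total violating triples: 480


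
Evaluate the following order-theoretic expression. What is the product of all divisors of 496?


Divisors of 496: [1, 2, 4, 8, 16, 31, 62, 124, 248, 496]
Product = n^(d(n)/2) = 496^(10/2)
Product = 30019840638976


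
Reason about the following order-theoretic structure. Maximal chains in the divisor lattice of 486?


A maximal chain goes from the minimum element to a maximal element via cover relations.
Counting all min-to-max paths in the cover graph.
Total maximal chains: 6


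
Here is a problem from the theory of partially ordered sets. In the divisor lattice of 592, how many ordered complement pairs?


Complement pair (a,b): a meet b = bottom, a join b = top.
Here: gcd(a,b)=1 and lcm(a,b)=592, i.e. a*b=592 with a,b coprime.
Pairs found: (1,592), (16,37), (37,16), (592,1)
Total ordered pairs: 4


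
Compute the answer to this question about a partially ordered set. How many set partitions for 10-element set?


B(n) = number of set partitions of an n-element set.
B(n) satisfies the recurrence: B(n+1) = sum_k C(n,k)*B(k).
B(10) = 115975


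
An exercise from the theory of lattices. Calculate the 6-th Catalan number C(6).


C(n) = C(2n, n) / (n+1).
C(12, 6) = 924
C(6) = 924 / 7 = 132


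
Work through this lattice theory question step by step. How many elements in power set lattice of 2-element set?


Power set = 2^n.
2^2 = 4


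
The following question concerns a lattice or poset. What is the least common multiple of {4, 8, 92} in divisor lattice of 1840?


In a divisor lattice, join = lcm (least common multiple).
Compute lcm iteratively: start with first element, then lcm(current, next).
Elements: [4, 8, 92]
lcm(4,8) = 8
lcm(8,92) = 184
Final lcm = 184


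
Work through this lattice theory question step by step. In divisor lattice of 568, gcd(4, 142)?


Meet=gcd.
gcd(4,142)=2


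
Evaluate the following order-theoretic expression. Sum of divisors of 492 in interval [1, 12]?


Interval [1,12] in divisors of 492: [1, 2, 3, 4, 6, 12]
Sum = 28


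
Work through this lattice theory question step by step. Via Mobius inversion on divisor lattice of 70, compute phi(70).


phi(n) = n * prod_{p|n} (1 - 1/p).
Prime divisors of 70: [2, 5, 7]
phi(70) = 70 * (1 - 1/2) * (1 - 1/5) * (1 - 1/7)
phi(70) = 24


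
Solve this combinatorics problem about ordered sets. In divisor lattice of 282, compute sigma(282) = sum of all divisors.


sigma(n) = sum of divisors.
Divisors of 282: [1, 2, 3, 6, 47, 94, 141, 282]
Sum = 576


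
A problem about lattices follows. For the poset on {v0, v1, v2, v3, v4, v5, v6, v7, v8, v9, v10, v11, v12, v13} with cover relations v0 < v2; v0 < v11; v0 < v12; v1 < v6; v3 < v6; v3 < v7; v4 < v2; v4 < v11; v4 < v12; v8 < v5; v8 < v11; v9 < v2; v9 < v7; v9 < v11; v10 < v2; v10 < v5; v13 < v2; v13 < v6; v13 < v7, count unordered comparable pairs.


A comparable pair {a,b} has a < b or b < a in the order.
Count unordered pairs where one element is strictly below the other.
Examples: {v0,v2}, {v0,v11}, {v0,v12}, {v1,v6}, ...
Total comparable pairs: 19


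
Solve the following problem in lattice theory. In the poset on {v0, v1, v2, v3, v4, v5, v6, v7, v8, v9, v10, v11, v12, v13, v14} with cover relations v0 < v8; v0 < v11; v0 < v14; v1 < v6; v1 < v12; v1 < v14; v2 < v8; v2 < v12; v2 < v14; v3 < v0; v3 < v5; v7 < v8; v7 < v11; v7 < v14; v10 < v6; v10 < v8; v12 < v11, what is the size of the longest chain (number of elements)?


A chain is a totally ordered subset; we count the number of elements in a maximum chain.
Compute, for each element x, the size of the longest chain ending at x:
  v1: 1
  v2: 1
  v3: 1
  v4: 1
  v7: 1
  v9: 1
  ...
A maximum chain: v3 < v0 < v8
Number of elements in the longest chain: 3


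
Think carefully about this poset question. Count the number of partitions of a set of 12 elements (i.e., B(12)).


B(n) = number of set partitions of an n-element set.
B(n) satisfies the recurrence: B(n+1) = sum_k C(n,k)*B(k).
B(12) = 4213597


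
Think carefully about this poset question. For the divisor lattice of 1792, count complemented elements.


An element a is complemented if some b has a meet b = bottom, a join b = top.
a is complemented iff gcd(a, n/a)=1, i.e. a is a unitary divisor of 1792.
Complemented elements: 1, 7, 256, 1792
Count: 4


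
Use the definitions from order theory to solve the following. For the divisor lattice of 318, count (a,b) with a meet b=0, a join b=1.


Complement pair (a,b): a meet b = bottom, a join b = top.
Here: gcd(a,b)=1 and lcm(a,b)=318, i.e. a*b=318 with a,b coprime.
Pairs found: (1,318), (2,159), (3,106), (6,53), ... (4 more)
Total ordered pairs: 8


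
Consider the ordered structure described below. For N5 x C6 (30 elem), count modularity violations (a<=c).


Modular law: if a <= c then a v (b ^ c) = (a v b) ^ c.
Check all triples (a,b,c) with a <= c among 30 elements.
  e.g. a=(a,0), b=(c,0), c=(b,0): lhs=(a,0) != rhs=(b,0)
  e.g. a=(a,0), b=(c,1), c=(b,0): lhs=(a,0) != rhs=(b,0)
Total violating triples: 126


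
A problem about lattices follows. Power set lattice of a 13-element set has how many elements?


Power set = 2^n.
2^13 = 8192


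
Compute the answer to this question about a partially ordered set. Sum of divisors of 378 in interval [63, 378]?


Interval [63,378] in divisors of 378: [63, 126, 189, 378]
Sum = 756


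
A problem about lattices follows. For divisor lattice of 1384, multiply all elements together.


Divisors of 1384: [1, 2, 4, 8, 173, 346, 692, 1384]
Product = n^(d(n)/2) = 1384^(8/2)
Product = 3668971687936


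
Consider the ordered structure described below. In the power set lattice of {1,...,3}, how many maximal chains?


A maximal chain goes from the minimum element to a maximal element via cover relations.
Counting all min-to-max paths in the cover graph.
Total maximal chains: 6


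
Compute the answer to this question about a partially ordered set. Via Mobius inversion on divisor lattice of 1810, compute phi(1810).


phi(n) = n * prod_{p|n} (1 - 1/p).
Prime divisors of 1810: [2, 5, 181]
phi(1810) = 1810 * (1 - 1/2) * (1 - 1/5) * (1 - 1/181)
phi(1810) = 720


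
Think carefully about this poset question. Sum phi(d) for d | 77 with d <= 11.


Divisors of 77 up to 11: [1, 7, 11]
phi values: [1, 6, 10]
Sum = 17


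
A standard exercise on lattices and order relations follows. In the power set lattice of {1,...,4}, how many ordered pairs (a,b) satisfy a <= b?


The order relation is {(a,b) : a <= b}, reflexive so it includes (a,a).
Examples: ({},{}), ({},{1,2}), ({},{1,2,3}), ({},{1,2,3,4}), ({},{1,2,4}), ...
Total ordered pairs: 81


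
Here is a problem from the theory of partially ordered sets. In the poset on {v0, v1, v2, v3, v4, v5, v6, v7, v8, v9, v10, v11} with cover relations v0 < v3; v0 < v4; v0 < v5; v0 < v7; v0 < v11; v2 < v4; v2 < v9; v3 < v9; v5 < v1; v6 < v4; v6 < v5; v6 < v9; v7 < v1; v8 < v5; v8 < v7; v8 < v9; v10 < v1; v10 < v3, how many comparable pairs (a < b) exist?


A comparable pair {a,b} has a < b or b < a in the order.
Count unordered pairs where one element is strictly below the other.
Examples: {v0,v1}, {v0,v3}, {v0,v4}, {v0,v5}, ...
Total comparable pairs: 23


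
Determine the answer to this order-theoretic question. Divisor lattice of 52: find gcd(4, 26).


In a divisor lattice, meet = gcd (greatest common divisor).
By Euclidean algorithm or factoring: gcd(4,26) = 2


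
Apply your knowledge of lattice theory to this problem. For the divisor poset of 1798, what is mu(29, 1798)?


In a divisor lattice, mu(a,b) = mu(b/a) where mu is the classical Mobius function.
b/a = 1798/29 = 62
Prime factorization of 62: primes [2, 31]
62 is squarefree with 2 prime factor(s), so mu(62) = (-1)^2 = 1


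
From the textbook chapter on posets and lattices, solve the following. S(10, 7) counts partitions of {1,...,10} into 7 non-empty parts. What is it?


S(n,k) = k*S(n-1,k) + S(n-1,k-1).
S(9,7) = 462, S(9,6) = 2646
S(10,7) = 7*462 + 2646 = 3234 + 2646
S(10,7) = 5880


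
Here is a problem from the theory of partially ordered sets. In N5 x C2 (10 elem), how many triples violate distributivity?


Distributive law: a ^ (b v c) = (a ^ b) v (a ^ c).
Check all 10^3 = 1000 ordered triples (a,b,c).
  e.g. a=(b,0), b=(a,0), c=(c,0): lhs=(b,0) != rhs=(a,0)
  e.g. a=(b,0), b=(a,0), c=(c,1): lhs=(b,0) != rhs=(a,0)
Total violating triples: 16


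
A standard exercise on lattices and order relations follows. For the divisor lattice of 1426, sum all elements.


sigma(n) = sum of divisors.
Divisors of 1426: [1, 2, 23, 31, 46, 62, 713, 1426]
Sum = 2304


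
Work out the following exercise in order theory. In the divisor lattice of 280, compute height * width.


Height = length of longest chain minus 1; width = size of largest antichain.
A maximum chain: 1 | 7 | 35 | 70 | 140 | 280  (height 5).
A maximum antichain: {4, 10, 14, 35}  (width 4).
Product = 5 * 4 = 20


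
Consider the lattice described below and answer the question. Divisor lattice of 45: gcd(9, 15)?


Meet=gcd.
gcd(9,15)=3


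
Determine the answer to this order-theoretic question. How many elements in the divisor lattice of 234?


Divisors of 234: [1, 2, 3, 6, 9, 13, 18, 26, 39, 78, 117, 234]
Count: 12


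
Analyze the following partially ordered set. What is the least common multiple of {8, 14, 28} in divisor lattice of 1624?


In a divisor lattice, join = lcm (least common multiple).
Compute lcm iteratively: start with first element, then lcm(current, next).
Elements: [8, 14, 28]
lcm(8,14) = 56
lcm(56,28) = 56
Final lcm = 56


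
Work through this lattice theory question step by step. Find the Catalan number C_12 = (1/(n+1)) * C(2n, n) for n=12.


C(n) = C(2n, n) / (n+1).
C(24, 12) = 2704156
C(12) = 2704156 / 13 = 208012


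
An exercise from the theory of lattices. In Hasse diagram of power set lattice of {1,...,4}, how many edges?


A cover relation a -< b holds when a < b with no c strictly between.
Cover relations:
  {} -< {1}
  {} -< {2}
  {} -< {3}
  {} -< {4}
  {1} -< {1,2}
  {1} -< {1,3}
  {1} -< {1,4}
  {2} -< {1,2}
  ...24 more
Total: 32


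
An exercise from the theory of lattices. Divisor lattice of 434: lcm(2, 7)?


Join=lcm.
gcd(2,7)=1
lcm=14


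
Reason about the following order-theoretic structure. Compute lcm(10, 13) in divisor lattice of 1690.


In a divisor lattice, join = lcm (least common multiple).
gcd(10,13) = 1
lcm(10,13) = 10*13/gcd = 130/1 = 130


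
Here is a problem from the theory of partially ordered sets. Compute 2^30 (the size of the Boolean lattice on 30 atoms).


Power set = 2^n.
2^30 = 1073741824


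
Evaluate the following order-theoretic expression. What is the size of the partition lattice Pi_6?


B(n) = number of set partitions of an n-element set.
B(n) satisfies the recurrence: B(n+1) = sum_k C(n,k)*B(k).
B(6) = 203


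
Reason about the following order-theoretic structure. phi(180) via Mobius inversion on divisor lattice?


phi(n) = n * prod_{p|n} (1 - 1/p).
Prime divisors of 180: [2, 3, 5]
phi(180) = 180 * (1 - 1/2) * (1 - 1/3) * (1 - 1/5)
phi(180) = 48


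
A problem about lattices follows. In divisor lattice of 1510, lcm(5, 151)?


Join=lcm.
gcd(5,151)=1
lcm=755


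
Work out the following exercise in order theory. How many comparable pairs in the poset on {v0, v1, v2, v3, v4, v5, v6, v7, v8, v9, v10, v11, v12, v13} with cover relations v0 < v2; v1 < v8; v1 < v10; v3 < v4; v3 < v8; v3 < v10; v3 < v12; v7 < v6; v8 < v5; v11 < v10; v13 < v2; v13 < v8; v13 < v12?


A comparable pair {a,b} has a < b or b < a in the order.
Count unordered pairs where one element is strictly below the other.
Examples: {v0,v2}, {v1,v5}, {v1,v8}, {v1,v10}, ...
Total comparable pairs: 16


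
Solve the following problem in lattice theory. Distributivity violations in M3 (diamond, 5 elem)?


Distributive law: a ^ (b v c) = (a ^ b) v (a ^ c).
Check all 5^3 = 125 ordered triples (a,b,c).
  e.g. a=a1, b=a2, c=a3: lhs=a1 != rhs=0
  e.g. a=a1, b=a3, c=a2: lhs=a1 != rhs=0
Total violating triples: 6


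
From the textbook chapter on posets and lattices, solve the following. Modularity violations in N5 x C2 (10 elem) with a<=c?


Modular law: if a <= c then a v (b ^ c) = (a v b) ^ c.
Check all triples (a,b,c) with a <= c among 10 elements.
  e.g. a=(a,0), b=(c,0), c=(b,0): lhs=(a,0) != rhs=(b,0)
  e.g. a=(a,0), b=(c,1), c=(b,0): lhs=(a,0) != rhs=(b,0)
Total violating triples: 6


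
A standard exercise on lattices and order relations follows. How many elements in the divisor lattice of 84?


Divisors of 84: [1, 2, 3, 4, 6, 7, 12, 14, 21, 28, 42, 84]
Count: 12


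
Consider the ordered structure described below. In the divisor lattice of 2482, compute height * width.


Height = length of longest chain minus 1; width = size of largest antichain.
A maximum chain: 1 | 73 | 1241 | 2482  (height 3).
A maximum antichain: {2, 17, 73}  (width 3).
Product = 3 * 3 = 9


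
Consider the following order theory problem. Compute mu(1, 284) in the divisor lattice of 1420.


In a divisor lattice, mu(a,b) = mu(b/a) where mu is the classical Mobius function.
b/a = 284/1 = 284
Prime factorization of 284: primes [2, 71]
284 is not squarefree, so mu(284) = 0


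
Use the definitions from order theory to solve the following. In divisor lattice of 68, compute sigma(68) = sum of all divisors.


sigma(n) = sum of divisors.
Divisors of 68: [1, 2, 4, 17, 34, 68]
Sum = 126


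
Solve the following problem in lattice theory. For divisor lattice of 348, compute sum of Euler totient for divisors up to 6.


Divisors of 348 up to 6: [1, 2, 3, 4, 6]
phi values: [1, 1, 2, 2, 2]
Sum = 8


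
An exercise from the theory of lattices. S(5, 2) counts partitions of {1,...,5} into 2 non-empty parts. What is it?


S(n,k) = k*S(n-1,k) + S(n-1,k-1).
S(4,2) = 7, S(4,1) = 1
S(5,2) = 2*7 + 1 = 14 + 1
S(5,2) = 15


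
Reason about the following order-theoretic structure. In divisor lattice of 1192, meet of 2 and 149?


In a divisor lattice, meet = gcd (greatest common divisor).
By Euclidean algorithm or factoring: gcd(2,149) = 1


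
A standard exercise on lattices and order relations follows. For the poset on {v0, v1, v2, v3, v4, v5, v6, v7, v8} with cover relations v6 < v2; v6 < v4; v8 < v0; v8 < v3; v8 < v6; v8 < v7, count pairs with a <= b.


The order relation is {(a,b) : a <= b}, reflexive so it includes (a,a).
Examples: (v0,v0), (v1,v1), (v2,v2), (v3,v3), (v4,v4), ...
Total ordered pairs: 17


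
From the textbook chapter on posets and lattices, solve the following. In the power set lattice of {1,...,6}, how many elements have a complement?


An element a is complemented if some b has a meet b = bottom, a join b = top.
every subset A has complement S\A, so all elements are complemented.
Complemented elements: {}, {1}, {2}, {3}, {4}, {5}, ... (58 more)
Count: 64


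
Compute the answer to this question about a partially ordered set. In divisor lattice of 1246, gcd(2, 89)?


Meet=gcd.
gcd(2,89)=1


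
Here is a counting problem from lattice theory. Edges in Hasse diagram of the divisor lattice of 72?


A cover relation a -< b holds when a < b with no c strictly between.
Cover relations:
  1 -< 2
  1 -< 3
  2 -< 4
  2 -< 6
  3 -< 6
  3 -< 9
  4 -< 8
  4 -< 12
  ...9 more
Total: 17


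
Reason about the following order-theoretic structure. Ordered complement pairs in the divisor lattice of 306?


Complement pair (a,b): a meet b = bottom, a join b = top.
Here: gcd(a,b)=1 and lcm(a,b)=306, i.e. a*b=306 with a,b coprime.
Pairs found: (1,306), (2,153), (9,34), (17,18), ... (4 more)
Total ordered pairs: 8


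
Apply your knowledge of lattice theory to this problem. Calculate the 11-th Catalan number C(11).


C(n) = C(2n, n) / (n+1).
C(22, 11) = 705432
C(11) = 705432 / 12 = 58786


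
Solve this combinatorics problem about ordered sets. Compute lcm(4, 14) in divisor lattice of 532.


In a divisor lattice, join = lcm (least common multiple).
gcd(4,14) = 2
lcm(4,14) = 4*14/gcd = 56/2 = 28


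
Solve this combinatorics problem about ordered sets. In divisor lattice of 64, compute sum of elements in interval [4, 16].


Interval [4,16] in divisors of 64: [4, 8, 16]
Sum = 28


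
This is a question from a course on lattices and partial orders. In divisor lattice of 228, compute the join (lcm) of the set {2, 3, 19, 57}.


In a divisor lattice, join = lcm (least common multiple).
Compute lcm iteratively: start with first element, then lcm(current, next).
Elements: [2, 3, 19, 57]
lcm(2,3) = 6
lcm(6,19) = 114
lcm(114,57) = 114
Final lcm = 114


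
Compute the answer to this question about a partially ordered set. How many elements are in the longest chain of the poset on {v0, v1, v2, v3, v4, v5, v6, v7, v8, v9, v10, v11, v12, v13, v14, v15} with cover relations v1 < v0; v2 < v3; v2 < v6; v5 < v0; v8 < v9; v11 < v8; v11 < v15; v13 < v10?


A chain is a totally ordered subset; we count the number of elements in a maximum chain.
Compute, for each element x, the size of the longest chain ending at x:
  v1: 1
  v2: 1
  v4: 1
  v5: 1
  v7: 1
  v11: 1
  ...
A maximum chain: v11 < v8 < v9
Number of elements in the longest chain: 3


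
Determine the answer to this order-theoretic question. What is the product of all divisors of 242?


Divisors of 242: [1, 2, 11, 22, 121, 242]
Product = n^(d(n)/2) = 242^(6/2)
Product = 14172488


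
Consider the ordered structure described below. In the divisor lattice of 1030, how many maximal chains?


A maximal chain goes from the minimum element to a maximal element via cover relations.
Counting all min-to-max paths in the cover graph.
Total maximal chains: 6


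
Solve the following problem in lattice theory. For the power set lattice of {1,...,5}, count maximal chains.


A maximal chain goes from the minimum element to a maximal element via cover relations.
Counting all min-to-max paths in the cover graph.
Total maximal chains: 120


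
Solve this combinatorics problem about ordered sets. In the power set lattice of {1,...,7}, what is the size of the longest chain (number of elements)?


A chain is a totally ordered subset; we count the number of elements in a maximum chain.
Compute, for each element x, the size of the longest chain ending at x:
  {}: 1
  {1}: 2
  {2}: 2
  {3}: 2
  {4}: 2
  {5}: 2
  ...
A maximum chain: {} < {1} < {1,2} < {1,2,3} < {1,2,3,4} < {1,2,3,4,5} < {1,2,3,4,5,6} < {1,2,3,4,5,6,7}
Number of elements in the longest chain: 8


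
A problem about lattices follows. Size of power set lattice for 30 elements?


Power set = 2^n.
2^30 = 1073741824


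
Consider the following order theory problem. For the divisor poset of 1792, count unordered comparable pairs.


A comparable pair {a,b} has a < b or b < a in the order.
Count unordered pairs where one element is strictly below the other.
Examples: {1,2}, {1,4}, {1,7}, {1,8}, ...
Total comparable pairs: 117


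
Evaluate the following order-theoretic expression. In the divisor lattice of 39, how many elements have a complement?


An element a is complemented if some b has a meet b = bottom, a join b = top.
a is complemented iff gcd(a, n/a)=1, i.e. a is a unitary divisor of 39.
Complemented elements: 1, 3, 13, 39
Count: 4


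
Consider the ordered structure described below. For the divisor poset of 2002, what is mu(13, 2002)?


In a divisor lattice, mu(a,b) = mu(b/a) where mu is the classical Mobius function.
b/a = 2002/13 = 154
Prime factorization of 154: primes [2, 7, 11]
154 is squarefree with 3 prime factor(s), so mu(154) = (-1)^3 = -1


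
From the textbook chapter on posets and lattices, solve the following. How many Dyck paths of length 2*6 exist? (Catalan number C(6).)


C(n) = C(2n, n) / (n+1).
C(12, 6) = 924
C(6) = 924 / 7 = 132


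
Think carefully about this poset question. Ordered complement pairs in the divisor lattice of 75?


Complement pair (a,b): a meet b = bottom, a join b = top.
Here: gcd(a,b)=1 and lcm(a,b)=75, i.e. a*b=75 with a,b coprime.
Pairs found: (1,75), (3,25), (25,3), (75,1)
Total ordered pairs: 4


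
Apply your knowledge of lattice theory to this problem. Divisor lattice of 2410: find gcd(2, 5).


In a divisor lattice, meet = gcd (greatest common divisor).
By Euclidean algorithm or factoring: gcd(2,5) = 1


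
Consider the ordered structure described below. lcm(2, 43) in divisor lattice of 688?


Join=lcm.
gcd(2,43)=1
lcm=86


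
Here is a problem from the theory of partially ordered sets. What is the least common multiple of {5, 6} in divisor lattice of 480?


In a divisor lattice, join = lcm (least common multiple).
Compute lcm iteratively: start with first element, then lcm(current, next).
Elements: [5, 6]
lcm(5,6) = 30
Final lcm = 30


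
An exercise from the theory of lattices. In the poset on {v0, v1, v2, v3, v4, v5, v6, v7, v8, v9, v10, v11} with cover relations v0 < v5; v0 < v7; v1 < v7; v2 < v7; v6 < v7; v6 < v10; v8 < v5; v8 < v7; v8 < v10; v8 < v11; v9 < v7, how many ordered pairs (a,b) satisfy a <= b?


The order relation is {(a,b) : a <= b}, reflexive so it includes (a,a).
Examples: (v0,v0), (v0,v5), (v0,v7), (v1,v1), (v1,v7), ...
Total ordered pairs: 23


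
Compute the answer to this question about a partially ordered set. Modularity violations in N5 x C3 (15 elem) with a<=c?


Modular law: if a <= c then a v (b ^ c) = (a v b) ^ c.
Check all triples (a,b,c) with a <= c among 15 elements.
  e.g. a=(a,0), b=(c,0), c=(b,0): lhs=(a,0) != rhs=(b,0)
  e.g. a=(a,0), b=(c,1), c=(b,0): lhs=(a,0) != rhs=(b,0)
Total violating triples: 18


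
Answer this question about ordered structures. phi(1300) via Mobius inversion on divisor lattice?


phi(n) = n * prod_{p|n} (1 - 1/p).
Prime divisors of 1300: [2, 5, 13]
phi(1300) = 1300 * (1 - 1/2) * (1 - 1/5) * (1 - 1/13)
phi(1300) = 480


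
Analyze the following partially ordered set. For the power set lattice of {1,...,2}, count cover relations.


A cover relation a -< b holds when a < b with no c strictly between.
Cover relations:
  {} -< {1}
  {} -< {2}
  {1} -< {1,2}
  {2} -< {1,2}
Total: 4


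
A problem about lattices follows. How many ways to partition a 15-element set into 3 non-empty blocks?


S(n,k) = k*S(n-1,k) + S(n-1,k-1).
S(14,3) = 788970, S(14,2) = 8191
S(15,3) = 3*788970 + 8191 = 2366910 + 8191
S(15,3) = 2375101


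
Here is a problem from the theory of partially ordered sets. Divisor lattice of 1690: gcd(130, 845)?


Meet=gcd.
gcd(130,845)=65


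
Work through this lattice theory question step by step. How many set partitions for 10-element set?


B(n) = number of set partitions of an n-element set.
B(n) satisfies the recurrence: B(n+1) = sum_k C(n,k)*B(k).
B(10) = 115975


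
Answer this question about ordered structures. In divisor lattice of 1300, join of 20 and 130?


In a divisor lattice, join = lcm (least common multiple).
gcd(20,130) = 10
lcm(20,130) = 20*130/gcd = 2600/10 = 260


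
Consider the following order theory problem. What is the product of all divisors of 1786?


Divisors of 1786: [1, 2, 19, 38, 47, 94, 893, 1786]
Product = n^(d(n)/2) = 1786^(8/2)
Product = 10174798521616


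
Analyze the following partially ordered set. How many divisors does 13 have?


Divisors of 13: [1, 13]
Count: 2


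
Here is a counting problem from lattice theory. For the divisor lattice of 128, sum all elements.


sigma(n) = sum of divisors.
Divisors of 128: [1, 2, 4, 8, 16, 32, 64, 128]
Sum = 255


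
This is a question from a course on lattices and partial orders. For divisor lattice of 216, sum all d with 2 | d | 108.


Interval [2,108] in divisors of 216: [2, 4, 6, 12, 18, 36, 54, 108]
Sum = 240


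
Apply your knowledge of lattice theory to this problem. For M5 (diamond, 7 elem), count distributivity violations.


Distributive law: a ^ (b v c) = (a ^ b) v (a ^ c).
Check all 7^3 = 343 ordered triples (a,b,c).
  e.g. a=a1, b=a2, c=a3: lhs=a1 != rhs=0
  e.g. a=a1, b=a2, c=a4: lhs=a1 != rhs=0
Total violating triples: 60


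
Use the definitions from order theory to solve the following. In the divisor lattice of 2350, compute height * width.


Height = length of longest chain minus 1; width = size of largest antichain.
A maximum chain: 1 | 47 | 235 | 1175 | 2350  (height 4).
A maximum antichain: {10, 25, 94, 235}  (width 4).
Product = 4 * 4 = 16


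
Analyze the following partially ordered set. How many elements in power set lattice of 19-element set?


Power set = 2^n.
2^19 = 524288


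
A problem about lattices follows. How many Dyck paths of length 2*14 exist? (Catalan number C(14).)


C(n) = C(2n, n) / (n+1).
C(28, 14) = 40116600
C(14) = 40116600 / 15 = 2674440


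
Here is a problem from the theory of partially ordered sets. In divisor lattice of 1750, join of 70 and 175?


In a divisor lattice, join = lcm (least common multiple).
gcd(70,175) = 35
lcm(70,175) = 70*175/gcd = 12250/35 = 350


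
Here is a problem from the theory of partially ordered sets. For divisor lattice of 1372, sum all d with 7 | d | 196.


Interval [7,196] in divisors of 1372: [7, 14, 28, 49, 98, 196]
Sum = 392


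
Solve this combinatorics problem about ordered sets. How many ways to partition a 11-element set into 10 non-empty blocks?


S(n,k) = k*S(n-1,k) + S(n-1,k-1).
S(10,10) = 1, S(10,9) = 45
S(11,10) = 10*1 + 45 = 10 + 45
S(11,10) = 55


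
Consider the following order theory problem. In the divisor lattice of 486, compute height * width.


Height = length of longest chain minus 1; width = size of largest antichain.
A maximum chain: 1 | 3 | 9 | 27 | 81 | 243 | 486  (height 6).
A maximum antichain: {2, 3}  (width 2).
Product = 6 * 2 = 12


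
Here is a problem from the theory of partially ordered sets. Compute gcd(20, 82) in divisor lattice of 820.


In a divisor lattice, meet = gcd (greatest common divisor).
By Euclidean algorithm or factoring: gcd(20,82) = 2


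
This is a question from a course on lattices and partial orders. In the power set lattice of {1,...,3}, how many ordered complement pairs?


Complement pair (a,b): a meet b = bottom, a join b = top.
Here: A intersect B = {} and A union B = {1,...,3}.
Pairs found: ({},{1,2,3}), ({1},{2,3}), ({2},{1,3}), ({3},{1,2}), ... (4 more)
Total ordered pairs: 8


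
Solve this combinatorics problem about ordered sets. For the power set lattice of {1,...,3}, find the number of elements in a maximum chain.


A chain is a totally ordered subset; we count the number of elements in a maximum chain.
Compute, for each element x, the size of the longest chain ending at x:
  {}: 1
  {1}: 2
  {2}: 2
  {3}: 2
  {1,2}: 3
  {1,3}: 3
  ...
A maximum chain: {} < {1} < {1,2} < {1,2,3}
Number of elements in the longest chain: 4


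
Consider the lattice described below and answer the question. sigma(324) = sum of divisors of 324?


sigma(n) = sum of divisors.
Divisors of 324: [1, 2, 3, 4, 6, 9, 12, 18, 27, 36, 54, 81, 108, 162, 324]
Sum = 847


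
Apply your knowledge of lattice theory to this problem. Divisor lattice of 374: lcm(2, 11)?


Join=lcm.
gcd(2,11)=1
lcm=22


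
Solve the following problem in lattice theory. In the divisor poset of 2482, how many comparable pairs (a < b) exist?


A comparable pair {a,b} has a < b or b < a in the order.
Count unordered pairs where one element is strictly below the other.
Examples: {1,2}, {1,17}, {1,34}, {1,73}, ...
Total comparable pairs: 19


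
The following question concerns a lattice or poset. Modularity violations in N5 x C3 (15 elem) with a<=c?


Modular law: if a <= c then a v (b ^ c) = (a v b) ^ c.
Check all triples (a,b,c) with a <= c among 15 elements.
  e.g. a=(a,0), b=(c,0), c=(b,0): lhs=(a,0) != rhs=(b,0)
  e.g. a=(a,0), b=(c,1), c=(b,0): lhs=(a,0) != rhs=(b,0)
Total violating triples: 18


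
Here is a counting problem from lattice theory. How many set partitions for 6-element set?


B(n) = number of set partitions of an n-element set.
B(n) satisfies the recurrence: B(n+1) = sum_k C(n,k)*B(k).
B(6) = 203


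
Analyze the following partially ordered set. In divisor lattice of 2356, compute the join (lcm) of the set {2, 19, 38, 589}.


In a divisor lattice, join = lcm (least common multiple).
Compute lcm iteratively: start with first element, then lcm(current, next).
Elements: [2, 19, 38, 589]
lcm(2,19) = 38
lcm(38,38) = 38
lcm(38,589) = 1178
Final lcm = 1178


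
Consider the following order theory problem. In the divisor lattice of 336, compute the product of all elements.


Divisors of 336: [1, 2, 3, 4, 6, 7, 8, 12, 14, 16, 21, 24, 28, 42, 48, 56, 84, 112, 168, 336]
Product = n^(d(n)/2) = 336^(20/2)
Product = 18339723085451720682110976


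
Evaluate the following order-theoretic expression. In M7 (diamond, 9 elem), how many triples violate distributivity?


Distributive law: a ^ (b v c) = (a ^ b) v (a ^ c).
Check all 9^3 = 729 ordered triples (a,b,c).
  e.g. a=a1, b=a2, c=a3: lhs=a1 != rhs=0
  e.g. a=a1, b=a2, c=a4: lhs=a1 != rhs=0
Total violating triples: 210


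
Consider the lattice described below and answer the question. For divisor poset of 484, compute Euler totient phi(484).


phi(n) = n * prod_{p|n} (1 - 1/p).
Prime divisors of 484: [2, 11]
phi(484) = 484 * (1 - 1/2) * (1 - 1/11)
phi(484) = 220


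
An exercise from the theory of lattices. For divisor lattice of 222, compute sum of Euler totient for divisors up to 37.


Divisors of 222 up to 37: [1, 2, 3, 6, 37]
phi values: [1, 1, 2, 2, 36]
Sum = 42


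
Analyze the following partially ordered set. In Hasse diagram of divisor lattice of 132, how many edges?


A cover relation a -< b holds when a < b with no c strictly between.
Cover relations:
  1 -< 2
  1 -< 3
  1 -< 11
  2 -< 4
  2 -< 6
  2 -< 22
  3 -< 6
  3 -< 33
  ...12 more
Total: 20


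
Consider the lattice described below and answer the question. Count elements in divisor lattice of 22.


Divisors of 22: [1, 2, 11, 22]
Count: 4


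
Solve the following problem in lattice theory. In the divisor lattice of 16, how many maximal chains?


A maximal chain goes from the minimum element to a maximal element via cover relations.
Counting all min-to-max paths in the cover graph.
Total maximal chains: 1


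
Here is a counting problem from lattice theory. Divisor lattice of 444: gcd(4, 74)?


Meet=gcd.
gcd(4,74)=2


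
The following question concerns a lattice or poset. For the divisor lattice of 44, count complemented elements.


An element a is complemented if some b has a meet b = bottom, a join b = top.
a is complemented iff gcd(a, n/a)=1, i.e. a is a unitary divisor of 44.
Complemented elements: 1, 4, 11, 44
Count: 4


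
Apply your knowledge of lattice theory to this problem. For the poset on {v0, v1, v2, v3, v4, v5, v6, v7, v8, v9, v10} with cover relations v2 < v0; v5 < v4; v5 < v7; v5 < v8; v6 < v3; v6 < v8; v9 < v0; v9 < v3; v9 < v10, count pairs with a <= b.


The order relation is {(a,b) : a <= b}, reflexive so it includes (a,a).
Examples: (v0,v0), (v1,v1), (v10,v10), (v2,v0), (v2,v2), ...
Total ordered pairs: 20


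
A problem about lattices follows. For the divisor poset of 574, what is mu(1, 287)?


In a divisor lattice, mu(a,b) = mu(b/a) where mu is the classical Mobius function.
b/a = 287/1 = 287
Prime factorization of 287: primes [7, 41]
287 is squarefree with 2 prime factor(s), so mu(287) = (-1)^2 = 1


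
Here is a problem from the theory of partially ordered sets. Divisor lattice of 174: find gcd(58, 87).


In a divisor lattice, meet = gcd (greatest common divisor).
By Euclidean algorithm or factoring: gcd(58,87) = 29


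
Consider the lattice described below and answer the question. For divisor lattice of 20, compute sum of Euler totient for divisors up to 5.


Divisors of 20 up to 5: [1, 2, 4, 5]
phi values: [1, 1, 2, 4]
Sum = 8


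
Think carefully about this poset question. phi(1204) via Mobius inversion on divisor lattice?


phi(n) = n * prod_{p|n} (1 - 1/p).
Prime divisors of 1204: [2, 7, 43]
phi(1204) = 1204 * (1 - 1/2) * (1 - 1/7) * (1 - 1/43)
phi(1204) = 504


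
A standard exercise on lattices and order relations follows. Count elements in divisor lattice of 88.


Divisors of 88: [1, 2, 4, 8, 11, 22, 44, 88]
Count: 8


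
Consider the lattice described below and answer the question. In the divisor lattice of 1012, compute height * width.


Height = length of longest chain minus 1; width = size of largest antichain.
A maximum chain: 1 | 23 | 253 | 506 | 1012  (height 4).
A maximum antichain: {4, 22, 46, 253}  (width 4).
Product = 4 * 4 = 16


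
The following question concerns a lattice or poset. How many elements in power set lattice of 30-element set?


Power set = 2^n.
2^30 = 1073741824


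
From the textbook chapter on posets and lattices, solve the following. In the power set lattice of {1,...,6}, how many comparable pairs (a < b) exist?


A comparable pair {a,b} has a < b or b < a in the order.
Count unordered pairs where one element is strictly below the other.
Examples: {{},{1}}, {{},{2}}, {{},{3}}, {{},{4}}, ...
Total comparable pairs: 665


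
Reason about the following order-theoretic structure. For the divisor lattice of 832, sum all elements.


sigma(n) = sum of divisors.
Divisors of 832: [1, 2, 4, 8, 13, 16, 26, 32, 52, 64, 104, 208, 416, 832]
Sum = 1778


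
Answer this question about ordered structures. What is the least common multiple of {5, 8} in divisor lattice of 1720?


In a divisor lattice, join = lcm (least common multiple).
Compute lcm iteratively: start with first element, then lcm(current, next).
Elements: [5, 8]
lcm(5,8) = 40
Final lcm = 40


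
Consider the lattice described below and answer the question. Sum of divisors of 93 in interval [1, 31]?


Interval [1,31] in divisors of 93: [1, 31]
Sum = 32


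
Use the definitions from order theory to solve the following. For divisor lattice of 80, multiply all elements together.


Divisors of 80: [1, 2, 4, 5, 8, 10, 16, 20, 40, 80]
Product = n^(d(n)/2) = 80^(10/2)
Product = 3276800000


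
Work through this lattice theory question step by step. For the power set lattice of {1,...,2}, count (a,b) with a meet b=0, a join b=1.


Complement pair (a,b): a meet b = bottom, a join b = top.
Here: A intersect B = {} and A union B = {1,...,2}.
Pairs found: ({},{1,2}), ({1},{2}), ({2},{1}), ({1,2},{})
Total ordered pairs: 4


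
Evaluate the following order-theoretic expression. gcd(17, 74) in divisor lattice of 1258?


Meet=gcd.
gcd(17,74)=1


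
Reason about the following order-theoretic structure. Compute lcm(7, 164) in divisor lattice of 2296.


In a divisor lattice, join = lcm (least common multiple).
gcd(7,164) = 1
lcm(7,164) = 7*164/gcd = 1148/1 = 1148


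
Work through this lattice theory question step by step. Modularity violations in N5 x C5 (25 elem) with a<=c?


Modular law: if a <= c then a v (b ^ c) = (a v b) ^ c.
Check all triples (a,b,c) with a <= c among 25 elements.
  e.g. a=(a,0), b=(c,0), c=(b,0): lhs=(a,0) != rhs=(b,0)
  e.g. a=(a,0), b=(c,1), c=(b,0): lhs=(a,0) != rhs=(b,0)
Total violating triples: 75


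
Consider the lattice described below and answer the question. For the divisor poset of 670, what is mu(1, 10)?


In a divisor lattice, mu(a,b) = mu(b/a) where mu is the classical Mobius function.
b/a = 10/1 = 10
Prime factorization of 10: primes [2, 5]
10 is squarefree with 2 prime factor(s), so mu(10) = (-1)^2 = 1


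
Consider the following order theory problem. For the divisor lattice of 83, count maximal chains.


A maximal chain goes from the minimum element to a maximal element via cover relations.
Counting all min-to-max paths in the cover graph.
Total maximal chains: 1


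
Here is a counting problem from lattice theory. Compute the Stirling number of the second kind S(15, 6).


S(n,k) = k*S(n-1,k) + S(n-1,k-1).
S(14,6) = 63436373, S(14,5) = 40075035
S(15,6) = 6*63436373 + 40075035 = 380618238 + 40075035
S(15,6) = 420693273


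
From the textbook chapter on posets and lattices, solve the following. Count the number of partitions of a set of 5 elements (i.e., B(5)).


B(n) = number of set partitions of an n-element set.
B(n) satisfies the recurrence: B(n+1) = sum_k C(n,k)*B(k).
B(5) = 52


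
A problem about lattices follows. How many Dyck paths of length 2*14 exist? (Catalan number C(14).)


C(n) = C(2n, n) / (n+1).
C(28, 14) = 40116600
C(14) = 40116600 / 15 = 2674440


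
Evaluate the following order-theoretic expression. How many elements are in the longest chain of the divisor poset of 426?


A chain is a totally ordered subset; we count the number of elements in a maximum chain.
Compute, for each element x, the size of the longest chain ending at x:
  1: 1
  2: 2
  3: 2
  71: 2
  6: 3
  142: 3
  ...
A maximum chain: 1 < 2 < 6 < 426
Number of elements in the longest chain: 4
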